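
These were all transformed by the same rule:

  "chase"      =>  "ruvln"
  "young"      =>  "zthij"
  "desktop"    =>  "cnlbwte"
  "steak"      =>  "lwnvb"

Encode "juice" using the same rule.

qhfrn

c(2)→r(17) and h(7)→u(20) fit y≡11x+21 (mod 26); the inverse of 11 mod 26 is 19. Each letter's alphabet position (a=0..z=25) is mapped through 11·x+21 mod 26 — an affine cipher.
On juice: j(9)→11·9+21≡16=q; u(20)→11·20+21≡7=h; i(8)→11·8+21≡5=f; c(2)→11·2+21≡17=r; e(4)→11·4+21≡13=n (all mod 26).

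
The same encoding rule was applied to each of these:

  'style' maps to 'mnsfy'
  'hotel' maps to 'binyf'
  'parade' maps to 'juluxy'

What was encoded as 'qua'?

Compare letters: s→m is +20, t→n is +20, y→s is +20 — a constant shift. Each letter is shifted forward by 20 in the alphabet (a Caesar shift of +20).
Reversing it on qua: q−20=w, u−20=a, a−20=g.

wag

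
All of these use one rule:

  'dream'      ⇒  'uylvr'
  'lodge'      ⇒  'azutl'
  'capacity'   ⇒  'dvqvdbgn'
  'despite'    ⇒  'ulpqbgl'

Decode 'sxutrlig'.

d(3)→u(20) and r(17)→y(24) fit y≡17x+21 (mod 26); the inverse of 17 mod 26 is 23. Treating letters as 0–25, the rule is x ↦ 17x + 21 (mod 26).
Undoing it on sxutrlig: s(18)→23·(18−21)≡9=j; x(23)→23·(23−21)≡20=u; u(20)→23·(20−21)≡3=d; t(19)→23·(19−21)≡6=g; r(17)→23·(17−21)≡12=m; l(11)→23·(11−21)≡4=e; i(8)→23·(8−21)≡13=n; g(6)→23·(6−21)≡19=t (all mod 26).

judgment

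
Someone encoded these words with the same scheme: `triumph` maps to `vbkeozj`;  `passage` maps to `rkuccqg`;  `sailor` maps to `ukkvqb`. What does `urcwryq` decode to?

shampoo

Shifts by position in triumph: pos 0: t→v (+2), pos 1: r→b (+10), pos 2: i→k (+2), pos 3: u→e (+10) — repeating every 2. A repeating key of period 2 is used — shifts +2, +10 over and over.
Reversing it on urcwryq: u−2=s, r−10=h, c−2=a, w−10=m, r−2=p, y−10=o, q−2=o.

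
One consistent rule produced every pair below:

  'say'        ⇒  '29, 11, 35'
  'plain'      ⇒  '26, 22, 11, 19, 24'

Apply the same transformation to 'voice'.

32, 25, 19, 13, 15

Each letter is replaced by its alphabet position (a=1..z=26) + 10.
On voice: v=22→32, o=15→25, i=9→19, c=3→13, e=5→15.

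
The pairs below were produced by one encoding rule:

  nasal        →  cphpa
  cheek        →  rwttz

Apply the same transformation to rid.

gxs

Compare letters: n→c is +15, a→p is +15, s→h is +15 — a constant shift. Each letter is shifted forward by 15 in the alphabet (a Caesar shift of +15).
For rid: r+15=g, i+15=x, d+15=s.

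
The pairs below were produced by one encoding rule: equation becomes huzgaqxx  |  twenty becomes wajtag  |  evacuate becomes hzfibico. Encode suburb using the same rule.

In equation: e→h is +3, q→u is +4, u→z is +5, a→g is +6 — the shift increases by 1 each position. Each letter shifts forward by (position + 3), i.e. 3, 4, 5, … — the shift grows by one for each successive letter.
On suburb: s+3=v, u+4=y, b+5=g, u+6=a, r+7=y, b+8=j.

vygayj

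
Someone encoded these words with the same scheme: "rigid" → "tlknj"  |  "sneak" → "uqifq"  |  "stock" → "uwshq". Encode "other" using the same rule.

qwljx

The shift increases by 1 at each position, starting from +2: 2, 3, 4, ….
On other: o+2=q, t+3=w, h+4=l, e+5=j, r+6=x.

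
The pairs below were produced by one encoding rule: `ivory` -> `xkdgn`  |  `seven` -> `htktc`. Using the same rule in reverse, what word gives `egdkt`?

It's a constant shift of +15 (ROT15).
Decoding egdkt: e−15=p, g−15=r, d−15=o, k−15=v, t−15=e.

prove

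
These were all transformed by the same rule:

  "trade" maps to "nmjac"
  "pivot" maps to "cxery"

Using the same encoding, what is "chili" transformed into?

rurql

Two steps: reverse the string, then apply a Caesar shift of +9.
On chili: reverse → ilihc; then shift: i+9=r, l+9=u, i+9=r, h+9=q, c+9=l.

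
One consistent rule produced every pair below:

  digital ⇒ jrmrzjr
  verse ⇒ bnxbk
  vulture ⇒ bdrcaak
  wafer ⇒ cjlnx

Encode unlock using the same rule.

awrxit

Shifts by position in digital: pos 0: d→j (+6), pos 1: i→r (+9), pos 2: g→m (+6), pos 3: i→r (+9) — repeating every 2. The shifts repeat in a cycle of length 2: positions 0,1,… shift by +6, +9, then the pattern repeats.
Applying it to unlock: u+6=a, n+9=w, l+6=r, o+9=x, c+6=i, k+9=t.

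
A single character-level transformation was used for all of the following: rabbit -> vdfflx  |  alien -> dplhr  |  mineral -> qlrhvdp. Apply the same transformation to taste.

xdwxh

The shift depends on letter class: consonant r→v is +4, but vowel a→d is +3. Vowels shift forward by 3 and consonants shift forward by 4.
For taste: t(cons)+4=x, a(vowel)+3=d, s(cons)+4=w, t(cons)+4=x, e(vowel)+3=h.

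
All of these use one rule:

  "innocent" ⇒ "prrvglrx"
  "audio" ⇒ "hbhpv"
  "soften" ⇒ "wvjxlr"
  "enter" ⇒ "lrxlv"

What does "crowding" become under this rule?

gvvahprk

The shift depends on letter class: consonant n→r is +4, but vowel i→p is +7. Two shifts are in play — +7 for a/e/i/o/u, +4 for every other letter.
For crowding: c(cons)+4=g, r(cons)+4=v, o(vowel)+7=v, w(cons)+4=a, d(cons)+4=h, i(vowel)+7=p, n(cons)+4=r, g(cons)+4=k.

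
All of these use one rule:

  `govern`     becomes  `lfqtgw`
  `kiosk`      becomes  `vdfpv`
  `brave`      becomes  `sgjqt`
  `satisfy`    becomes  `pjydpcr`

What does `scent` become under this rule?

g(6)→l(11) and o(14)→f(5) fit y≡9x+9 (mod 26); the inverse of 9 mod 26 is 3. Each letter's alphabet position (a=0..z=25) is mapped through 9·x+9 mod 26 — an affine cipher.
On scent: s(18)→9·18+9≡15=p; c(2)→9·2+9≡1=b; e(4)→9·4+9≡19=t; n(13)→9·13+9≡22=w; t(19)→9·19+9≡24=y (all mod 26).

pbtwy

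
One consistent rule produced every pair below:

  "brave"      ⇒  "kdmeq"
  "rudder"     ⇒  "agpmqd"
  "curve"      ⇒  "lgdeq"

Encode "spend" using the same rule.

bbqwp

Shifts by position in brave: pos 0: b→k (+9), pos 1: r→d (+12), pos 2: a→m (+12), pos 3: v→e (+9), pos 4: e→q (+12) — repeating every 3. It's a Vigenère-style cipher with numeric key [9,12,12]: position i shifts by key[i mod 3].
Applying it to spend: s+9=b, p+12=b, e+12=q, n+9=w, d+12=p.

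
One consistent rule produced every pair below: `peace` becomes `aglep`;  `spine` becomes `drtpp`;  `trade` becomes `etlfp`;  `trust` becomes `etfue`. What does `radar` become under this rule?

It's a Vigenère-style cipher with numeric key [11,2]: position i shifts by key[i mod 2].
For radar: r+11=c, a+2=c, d+11=o, a+2=c, r+11=c.

ccocc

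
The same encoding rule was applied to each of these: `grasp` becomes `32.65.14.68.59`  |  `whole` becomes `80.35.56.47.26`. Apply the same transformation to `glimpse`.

g(#7)→32 and r(#18)→65: differences scale by 3, so n = 3·pos + 11. With a=1..z=26, the number is 3·pos + 11.
For glimpse: g=7→32, l=12→47, i=9→38, m=13→50, p=16→59, s=19→68, e=5→26.

32.47.38.50.59.68.26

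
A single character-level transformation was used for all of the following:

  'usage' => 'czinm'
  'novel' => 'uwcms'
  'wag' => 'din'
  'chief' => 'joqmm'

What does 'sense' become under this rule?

The shift depends on letter class: consonant s→z is +7, but vowel u→c is +8. The rule splits by letter class: vowels +8, consonants +7.
On sense: s(cons)+7=z, e(vowel)+8=m, n(cons)+7=u, s(cons)+7=z, e(vowel)+8=m.

zmuzm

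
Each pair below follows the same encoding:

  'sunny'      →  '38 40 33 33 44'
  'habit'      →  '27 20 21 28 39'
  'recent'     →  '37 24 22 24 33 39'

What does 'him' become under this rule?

Letters become their 1-based position plus 19 (so a→20, b→21, …).
On him: h=8→27, i=9→28, m=13→32.

27 28 32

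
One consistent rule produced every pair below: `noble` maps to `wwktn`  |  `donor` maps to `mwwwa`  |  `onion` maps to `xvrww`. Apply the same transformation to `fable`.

Shifts by position in noble: pos 0: n→w (+9), pos 1: o→w (+8), pos 2: b→k (+9), pos 3: l→t (+8) — repeating every 2. It's a Vigenère-style cipher with numeric key [9,8]: position i shifts by key[i mod 2].
On fable: f+9=o, a+8=i, b+9=k, l+8=t, e+9=n.

oiktn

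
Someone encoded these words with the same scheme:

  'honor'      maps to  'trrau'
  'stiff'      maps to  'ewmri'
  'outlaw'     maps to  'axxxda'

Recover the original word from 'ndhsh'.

Shifts by position in honor: pos 0: h→t (+12), pos 1: o→r (+3), pos 2: n→r (+4), pos 3: o→a (+12), pos 4: r→u (+3) — repeating every 3. A repeating key of period 3 is used — shifts +12, +3, +4 over and over.
Decoding ndhsh: n−12=b, d−3=a, h−4=d, s−12=g, h−3=e.

badge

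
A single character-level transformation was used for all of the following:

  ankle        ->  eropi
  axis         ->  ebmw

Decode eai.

awe

This is a Caesar cipher with shift 4.
Undoing it on eai: e−4=a, a−4=w, i−4=e.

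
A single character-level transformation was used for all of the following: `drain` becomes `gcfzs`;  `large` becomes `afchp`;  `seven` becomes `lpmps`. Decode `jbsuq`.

This is an affine cipher: with a=0,…,z=25, each position x becomes (9x+5) mod 26.
Decoding jbsuq: j(9)→3·(9−5)≡12=m; b(1)→3·(1−5)≡14=o; s(18)→3·(18−5)≡13=n; u(20)→3·(20−5)≡19=t; q(16)→3·(16−5)≡7=h (all mod 26).

month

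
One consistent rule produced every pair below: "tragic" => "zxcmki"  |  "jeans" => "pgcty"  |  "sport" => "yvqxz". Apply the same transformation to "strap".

Two shifts are in play — +2 for a/e/i/o/u, +6 for every other letter.
For strap: s(cons)+6=y, t(cons)+6=z, r(cons)+6=x, a(vowel)+2=c, p(cons)+6=v.

yzxcv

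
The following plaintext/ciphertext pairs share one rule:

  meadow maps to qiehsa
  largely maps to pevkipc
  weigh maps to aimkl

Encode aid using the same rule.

It's a constant shift of +4 (ROT4).
For aid: a+4=e, i+4=m, d+4=h.

emh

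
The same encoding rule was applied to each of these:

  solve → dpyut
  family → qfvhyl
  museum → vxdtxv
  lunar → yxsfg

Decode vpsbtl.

monkey

This is an affine cipher: with a=0,…,z=25, each position x becomes (23x+5) mod 26.
Reversing it on vpsbtl: v(21)→17·(21−5)≡12=m; p(15)→17·(15−5)≡14=o; s(18)→17·(18−5)≡13=n; b(1)→17·(1−5)≡10=k; t(19)→17·(19−5)≡4=e; l(11)→17·(11−5)≡24=y (all mod 26).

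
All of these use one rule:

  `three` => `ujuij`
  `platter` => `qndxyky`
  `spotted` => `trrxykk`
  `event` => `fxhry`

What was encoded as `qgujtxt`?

Letter i (0-indexed) is shifted by i+1, so successive shifts are 1, 2, 3, ….
Undoing it on qgujtxt: q−1=p, g−2=e, u−3=r, j−4=f, t−5=o, x−6=r, t−7=m.

perform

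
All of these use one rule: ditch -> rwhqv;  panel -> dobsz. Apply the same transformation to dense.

rsbgs

Compare letters: d→r is +14, i→w is +14, t→h is +14 — a constant shift. This is a Caesar cipher with shift 14.
For dense: d+14=r, e+14=s, n+14=b, s+14=g, e+14=s.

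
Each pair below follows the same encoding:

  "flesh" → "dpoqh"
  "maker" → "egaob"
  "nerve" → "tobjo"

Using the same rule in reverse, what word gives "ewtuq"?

f(5)→d(3) and l(11)→p(15) fit y≡15x+6 (mod 26); the inverse of 15 mod 26 is 7. Treating letters as 0–25, the rule is x ↦ 15x + 6 (mod 26).
Reversing it on ewtuq: e(4)→7·(4−6)≡12=m; w(22)→7·(22−6)≡8=i; t(19)→7·(19−6)≡13=n; u(20)→7·(20−6)≡20=u; q(16)→7·(16−6)≡18=s (all mod 26).

minus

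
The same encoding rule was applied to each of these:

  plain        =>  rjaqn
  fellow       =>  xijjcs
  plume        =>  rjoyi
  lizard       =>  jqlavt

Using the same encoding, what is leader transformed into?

jiativ

p(15)→r(17) and l(11)→j(9) fit y≡15x+0 (mod 26); the inverse of 15 mod 26 is 7. Treating letters as 0–25, the rule is x ↦ 15x + 0 (mod 26).
On leader: l(11)→15·11+0≡9=j; e(4)→15·4+0≡8=i; a(0)→15·0+0≡0=a; d(3)→15·3+0≡19=t; e(4)→15·4+0≡8=i; r(17)→15·17+0≡21=v (all mod 26).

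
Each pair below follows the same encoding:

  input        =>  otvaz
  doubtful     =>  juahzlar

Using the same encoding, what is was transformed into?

cgy

Compare letters: i→o is +6, n→t is +6, p→v is +6 — a constant shift. It's a constant shift of +6 (ROT6).
For was: w+6=c, a+6=g, s+6=y.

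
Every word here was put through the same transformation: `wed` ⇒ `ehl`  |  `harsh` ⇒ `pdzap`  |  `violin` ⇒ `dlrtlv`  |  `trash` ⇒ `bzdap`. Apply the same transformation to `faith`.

ndlbp

The shift depends on letter class: consonant w→e is +8, but vowel e→h is +3. Two shifts are in play — +3 for a/e/i/o/u, +8 for every other letter.
Applying it to faith: f(cons)+8=n, a(vowel)+3=d, i(vowel)+3=l, t(cons)+8=b, h(cons)+8=p.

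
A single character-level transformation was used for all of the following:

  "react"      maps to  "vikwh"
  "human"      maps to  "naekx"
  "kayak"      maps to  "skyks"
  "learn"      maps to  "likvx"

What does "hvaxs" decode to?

This is an affine cipher: with a=0,…,z=25, each position x becomes (19x+10) mod 26.
Decoding hvaxs: h(7)→11·(7−10)≡19=t; v(21)→11·(21−10)≡17=r; a(0)→11·(0−10)≡20=u; x(23)→11·(23−10)≡13=n; s(18)→11·(18−10)≡10=k (all mod 26).

trunk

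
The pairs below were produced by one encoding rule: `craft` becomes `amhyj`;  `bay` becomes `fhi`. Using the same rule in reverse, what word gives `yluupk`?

dinner

The output letters match the input read backwards, each shifted +7: craft reversed is tfarc. Two steps: reverse the string, then apply a Caesar shift of +7.
Undoing it on yluupk: shift back: y−7=r, l−7=e, u−7=n, u−7=n, p−7=i, k−7=d → rennid; then reverse → dinner.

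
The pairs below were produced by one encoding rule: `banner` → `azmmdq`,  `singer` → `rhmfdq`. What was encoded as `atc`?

Compare letters: b→a is +25, a→z is +25, n→m is +25 — a constant shift. This is a Caesar cipher with shift 25.
Undoing it on atc: a−25=b, t−25=u, c−25=d.

bud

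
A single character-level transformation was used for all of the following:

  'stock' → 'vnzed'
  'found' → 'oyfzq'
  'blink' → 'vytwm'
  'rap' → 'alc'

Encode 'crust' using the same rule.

edfcn

The word is reversed, then every letter is shifted forward by 11.
Applying it to crust: reverse → tsurc; then shift: t+11=e, s+11=d, u+11=f, r+11=c, c+11=n.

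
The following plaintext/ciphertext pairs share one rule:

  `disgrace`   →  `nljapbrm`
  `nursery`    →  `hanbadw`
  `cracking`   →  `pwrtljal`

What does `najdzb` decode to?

Two steps: reverse the string, then apply a Caesar shift of +9.
Undoing it on najdzb: shift back: n−9=e, a−9=r, j−9=a, d−9=u, z−9=q, b−9=s → erauqs; then reverse → square.

square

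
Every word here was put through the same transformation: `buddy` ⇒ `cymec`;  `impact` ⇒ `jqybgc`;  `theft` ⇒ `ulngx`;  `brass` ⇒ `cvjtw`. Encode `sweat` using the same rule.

tanbx

Shifts by position in buddy: pos 0: b→c (+1), pos 1: u→y (+4), pos 2: d→m (+9), pos 3: d→e (+1), pos 4: y→c (+4) — repeating every 3. It's a Vigenère-style cipher with numeric key [1,4,9]: position i shifts by key[i mod 3].
For sweat: s+1=t, w+4=a, e+9=n, a+1=b, t+4=x.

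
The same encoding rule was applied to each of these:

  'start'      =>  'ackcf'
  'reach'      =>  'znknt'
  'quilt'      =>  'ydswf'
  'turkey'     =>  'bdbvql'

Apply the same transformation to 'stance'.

ackyor

In start: s→a is +8, t→c is +9, a→k is +10, r→c is +11 — the shift increases by 1 each position. Each letter shifts forward by (position + 8), i.e. 8, 9, 10, … — the shift grows by one for each successive letter.
For stance: s+8=a, t+9=c, a+10=k, n+11=y, c+12=o, e+13=r.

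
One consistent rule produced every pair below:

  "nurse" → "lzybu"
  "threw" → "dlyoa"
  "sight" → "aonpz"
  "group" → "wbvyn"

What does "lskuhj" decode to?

The output letters match the input read backwards, each shifted +7: nurse reversed is esrun. The word is reversed, then every letter is shifted forward by 7.
Decoding lskuhj: shift back: l−7=e, s−7=l, k−7=d, u−7=n, h−7=a, j−7=c → eldnac; then reverse → candle.

candle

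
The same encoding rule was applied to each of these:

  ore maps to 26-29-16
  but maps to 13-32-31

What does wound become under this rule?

34-26-32-25-15

o is letter #15 and maps to 26: an offset of 11. Each letter is replaced by its alphabet position (a=1..z=26) + 11.
Applying it to wound: w=23→34, o=15→26, u=21→32, n=14→25, d=4→15.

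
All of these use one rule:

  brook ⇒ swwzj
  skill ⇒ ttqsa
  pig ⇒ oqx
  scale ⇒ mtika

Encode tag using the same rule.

oib

The output letters match the input read backwards, each shifted +8: brook reversed is koorb. Two steps: reverse the string, then apply a Caesar shift of +8.
For tag: reverse → gat; then shift: g+8=o, a+8=i, t+8=b.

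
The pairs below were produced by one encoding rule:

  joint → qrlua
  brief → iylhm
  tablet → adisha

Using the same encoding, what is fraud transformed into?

mydxk

The rule splits by letter class: vowels +3, consonants +7.
On fraud: f(cons)+7=m, r(cons)+7=y, a(vowel)+3=d, u(vowel)+3=x, d(cons)+7=k.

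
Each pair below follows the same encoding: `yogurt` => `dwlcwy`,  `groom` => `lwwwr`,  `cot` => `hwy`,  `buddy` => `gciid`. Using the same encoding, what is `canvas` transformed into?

The shift depends on letter class: consonant y→d is +5, but vowel o→w is +8. Vowels shift forward by 8 and consonants shift forward by 5.
For canvas: c(cons)+5=h, a(vowel)+8=i, n(cons)+5=s, v(cons)+5=a, a(vowel)+8=i, s(cons)+5=x.

hisaix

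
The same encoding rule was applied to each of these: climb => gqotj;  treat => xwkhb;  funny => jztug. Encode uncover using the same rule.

Letter i (0-indexed) is shifted by i+4, so successive shifts are 4, 5, 6, ….
On uncover: u+4=y, n+5=s, c+6=i, o+7=v, v+8=d, e+9=n, r+10=b.

ysivdnb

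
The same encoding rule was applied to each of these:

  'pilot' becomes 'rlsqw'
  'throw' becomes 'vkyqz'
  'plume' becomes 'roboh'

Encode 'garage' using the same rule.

Shifts by position in pilot: pos 0: p→r (+2), pos 1: i→l (+3), pos 2: l→s (+7), pos 3: o→q (+2), pos 4: t→w (+3) — repeating every 3. It's a Vigenère-style cipher with numeric key [2,3,7]: position i shifts by key[i mod 3].
Applying it to garage: g+2=i, a+3=d, r+7=y, a+2=c, g+3=j, e+7=l.

idycjl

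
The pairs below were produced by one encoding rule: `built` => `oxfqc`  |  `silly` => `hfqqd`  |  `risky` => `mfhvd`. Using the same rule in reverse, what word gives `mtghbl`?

ransom

Treating letters as 0–25, the rule is x ↦ 21x + 19 (mod 26).
Reversing it on mtghbl: m(12)→5·(12−19)≡17=r; t(19)→5·(19−19)≡0=a; g(6)→5·(6−19)≡13=n; h(7)→5·(7−19)≡18=s; b(1)→5·(1−19)≡14=o; l(11)→5·(11−19)≡12=m (all mod 26).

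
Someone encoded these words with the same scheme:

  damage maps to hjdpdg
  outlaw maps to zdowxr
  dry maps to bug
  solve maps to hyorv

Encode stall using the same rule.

oodwv

The output letters match the input read backwards, each shifted +3: damage reversed is egamad. Read the word backwards and shift each letter +3.
For stall: reverse → llats; then shift: l+3=o, l+3=o, a+3=d, t+3=w, s+3=v.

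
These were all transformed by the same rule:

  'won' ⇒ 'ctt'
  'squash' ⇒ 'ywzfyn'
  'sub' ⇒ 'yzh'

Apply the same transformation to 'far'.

lfx

The shift depends on letter class: consonant w→c is +6, but vowel o→t is +5. Vowels shift forward by 5 and consonants shift forward by 6.
For far: f(cons)+6=l, a(vowel)+5=f, r(cons)+6=x.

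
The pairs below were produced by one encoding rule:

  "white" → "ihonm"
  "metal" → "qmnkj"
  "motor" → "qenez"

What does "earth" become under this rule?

mkznh

w(22)→i(8) and h(7)→h(7) fit y≡7x+10 (mod 26); the inverse of 7 mod 26 is 15. This is an affine cipher: with a=0,…,z=25, each position x becomes (7x+10) mod 26.
For earth: e(4)→7·4+10≡12=m; a(0)→7·0+10≡10=k; r(17)→7·17+10≡25=z; t(19)→7·19+10≡13=n; h(7)→7·7+10≡7=h (all mod 26).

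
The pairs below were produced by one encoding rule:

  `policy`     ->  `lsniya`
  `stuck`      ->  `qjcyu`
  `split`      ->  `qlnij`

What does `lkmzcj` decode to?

p(15)→l(11) and o(14)→s(18) fit y≡19x+12 (mod 26); the inverse of 19 mod 26 is 11. Each letter's alphabet position (a=0..z=25) is mapped through 19·x+12 mod 26 — an affine cipher.
Undoing it on lkmzcj: l(11)→11·(11−12)≡15=p; k(10)→11·(10−12)≡4=e; m(12)→11·(12−12)≡0=a; z(25)→11·(25−12)≡13=n; c(2)→11·(2−12)≡20=u; j(9)→11·(9−12)≡19=t (all mod 26).

peanut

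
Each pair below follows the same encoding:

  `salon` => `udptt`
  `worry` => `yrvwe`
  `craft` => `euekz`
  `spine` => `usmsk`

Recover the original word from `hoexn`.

flash

The shift increases by 1 at each position, starting from +2: 2, 3, 4, ….
Undoing it on hoexn: h−2=f, o−3=l, e−4=a, x−5=s, n−6=h.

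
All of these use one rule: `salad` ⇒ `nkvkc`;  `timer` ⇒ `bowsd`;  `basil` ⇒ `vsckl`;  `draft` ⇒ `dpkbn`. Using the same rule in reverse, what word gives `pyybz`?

proof

The output letters match the input read backwards, each shifted +10: salad reversed is dalas. Two steps: reverse the string, then apply a Caesar shift of +10.
Decoding pyybz: shift back: p−10=f, y−10=o, y−10=o, b−10=r, z−10=p → foorp; then reverse → proof.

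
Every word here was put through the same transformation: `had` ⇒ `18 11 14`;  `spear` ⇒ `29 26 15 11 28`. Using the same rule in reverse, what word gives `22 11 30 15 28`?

h is letter #8 and maps to 18: an offset of 10. Each letter is replaced by its alphabet position (a=1..z=26) + 10.
Decoding 22 11 30 15 28: 22→(22−10)÷1=12=l, 11→(11−10)÷1=1=a, 30→(30−10)÷1=20=t, 15→(15−10)÷1=5=e, 28→(28−10)÷1=18=r.

later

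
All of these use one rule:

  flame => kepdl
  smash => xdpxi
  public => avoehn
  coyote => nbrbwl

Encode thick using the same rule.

wihnf

This is an affine cipher: with a=0,…,z=25, each position x becomes (25x+15) mod 26.
On thick: t(19)→25·19+15≡22=w; h(7)→25·7+15≡8=i; i(8)→25·8+15≡7=h; c(2)→25·2+15≡13=n; k(10)→25·10+15≡5=f (all mod 26).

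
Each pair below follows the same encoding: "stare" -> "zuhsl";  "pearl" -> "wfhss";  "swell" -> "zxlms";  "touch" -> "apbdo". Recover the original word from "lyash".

extra

It's a Vigenère-style cipher with numeric key [7,1]: position i shifts by key[i mod 2].
Undoing it on lyash: l−7=e, y−1=x, a−7=t, s−1=r, h−7=a.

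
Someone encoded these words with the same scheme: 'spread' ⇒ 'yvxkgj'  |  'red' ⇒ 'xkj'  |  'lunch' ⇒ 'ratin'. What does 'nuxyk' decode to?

Each letter is shifted forward by 6 in the alphabet (a Caesar shift of +6).
Undoing it on nuxyk: n−6=h, u−6=o, x−6=r, y−6=s, k−6=e.

horse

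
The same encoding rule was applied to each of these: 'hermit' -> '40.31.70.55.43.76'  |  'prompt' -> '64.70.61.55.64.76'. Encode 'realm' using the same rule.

h(#8)→40 and e(#5)→31: differences scale by 3, so n = 3·pos + 16. With a=1..z=26, the number is 3·pos + 16.
Applying it to realm: r=18→70, e=5→31, a=1→19, l=12→52, m=13→55.

70.31.19.52.55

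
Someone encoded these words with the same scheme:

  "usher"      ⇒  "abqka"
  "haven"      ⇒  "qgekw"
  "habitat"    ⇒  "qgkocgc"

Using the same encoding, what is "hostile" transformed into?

The shift depends on letter class: consonant s→b is +9, but vowel u→a is +6. Two shifts are in play — +6 for a/e/i/o/u, +9 for every other letter.
For hostile: h(cons)+9=q, o(vowel)+6=u, s(cons)+9=b, t(cons)+9=c, i(vowel)+6=o, l(cons)+9=u, e(vowel)+6=k.

qubcouk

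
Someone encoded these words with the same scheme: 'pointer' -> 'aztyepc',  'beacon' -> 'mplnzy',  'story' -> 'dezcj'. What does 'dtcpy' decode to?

siren

Each letter is shifted forward by 11 in the alphabet (a Caesar shift of +11).
Undoing it on dtcpy: d−11=s, t−11=i, c−11=r, p−11=e, y−11=n.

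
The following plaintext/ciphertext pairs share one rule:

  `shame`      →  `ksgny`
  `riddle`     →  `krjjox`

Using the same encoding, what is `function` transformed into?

tuozital

The output letters match the input read backwards, each shifted +6: shame reversed is emahs. Two steps: reverse the string, then apply a Caesar shift of +6.
On function: reverse → noitcnuf; then shift: n+6=t, o+6=u, i+6=o, t+6=z, c+6=i, n+6=t, u+6=a, f+6=l.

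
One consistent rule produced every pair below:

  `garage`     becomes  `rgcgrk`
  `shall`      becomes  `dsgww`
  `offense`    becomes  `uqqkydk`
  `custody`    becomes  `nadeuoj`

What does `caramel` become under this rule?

The shift depends on letter class: consonant g→r is +11, but vowel a→g is +6. The rule splits by letter class: vowels +6, consonants +11.
On caramel: c(cons)+11=n, a(vowel)+6=g, r(cons)+11=c, a(vowel)+6=g, m(cons)+11=x, e(vowel)+6=k, l(cons)+11=w.

ngcgxkw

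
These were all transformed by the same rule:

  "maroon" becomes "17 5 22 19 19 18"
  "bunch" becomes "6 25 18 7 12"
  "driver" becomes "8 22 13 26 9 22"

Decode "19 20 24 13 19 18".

option

m is letter #13 and maps to 17: an offset of 4. Letters become their 1-based position plus 4 (so a→5, b→6, …).
Undoing it on 19 20 24 13 19 18: 19→(19−4)÷1=15=o, 20→(20−4)÷1=16=p, 24→(24−4)÷1=20=t, 13→(13−4)÷1=9=i, 19→(19−4)÷1=15=o, 18→(18−4)÷1=14=n.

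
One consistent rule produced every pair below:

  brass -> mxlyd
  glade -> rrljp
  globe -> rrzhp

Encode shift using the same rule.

dntle

The shifts repeat in a cycle of length 2: positions 0,1,… shift by +11, +6, then the pattern repeats.
For shift: s+11=d, h+6=n, i+11=t, f+6=l, t+11=e.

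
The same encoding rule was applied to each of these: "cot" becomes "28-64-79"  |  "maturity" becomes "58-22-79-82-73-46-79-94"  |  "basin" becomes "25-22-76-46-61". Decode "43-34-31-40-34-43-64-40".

hedgehog

c(#3)→28 and o(#15)→64: differences scale by 3, so n = 3·pos + 19. The formula is n = 3×(alphabet index, a=1) + 19.
Decoding 43-34-31-40-34-43-64-40: 43→(43−19)÷3=8=h, 34→(34−19)÷3=5=e, 31→(31−19)÷3=4=d, 40→(40−19)÷3=7=g, 34→(34−19)÷3=5=e, 43→(43−19)÷3=8=h, 64→(64−19)÷3=15=o, 40→(40−19)÷3=7=g.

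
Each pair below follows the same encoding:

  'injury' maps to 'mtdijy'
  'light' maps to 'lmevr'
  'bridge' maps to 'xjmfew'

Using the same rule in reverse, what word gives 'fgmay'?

Each letter's alphabet position (a=0..z=25) is mapped through 17·x+6 mod 26 — an affine cipher.
Reversing it on fgmay: f(5)→23·(5−6)≡3=d; g(6)→23·(6−6)≡0=a; m(12)→23·(12−6)≡8=i; a(0)→23·(0−6)≡18=s; y(24)→23·(24−6)≡24=y (all mod 26).

daisy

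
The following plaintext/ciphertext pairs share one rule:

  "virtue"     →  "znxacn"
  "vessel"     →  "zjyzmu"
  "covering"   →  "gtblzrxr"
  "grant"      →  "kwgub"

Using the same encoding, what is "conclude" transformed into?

gttjtdnp

In virtue: v→z is +4, i→n is +5, r→x is +6, t→a is +7 — the shift increases by 1 each position. Each letter shifts forward by (position + 4), i.e. 4, 5, 6, … — the shift grows by one for each successive letter.
Applying it to conclude: c+4=g, o+5=t, n+6=t, c+7=j, l+8=t, u+9=d, d+10=n, e+11=p.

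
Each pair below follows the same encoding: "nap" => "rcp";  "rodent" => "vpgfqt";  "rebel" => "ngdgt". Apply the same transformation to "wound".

fpwqy

The output letters match the input read backwards, each shifted +2: nap reversed is pan. Two steps: reverse the string, then apply a Caesar shift of +2.
Applying it to wound: reverse → dnuow; then shift: d+2=f, n+2=p, u+2=w, o+2=q, w+2=y.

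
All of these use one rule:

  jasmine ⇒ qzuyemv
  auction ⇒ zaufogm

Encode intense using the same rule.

The output letters match the input read backwards, each shifted +12: jasmine reversed is enimsaj. Read the word backwards and shift each letter +12.
Applying it to intense: reverse → esnetni; then shift: e+12=q, s+12=e, n+12=z, e+12=q, t+12=f, n+12=z, i+12=u.

qezqfzu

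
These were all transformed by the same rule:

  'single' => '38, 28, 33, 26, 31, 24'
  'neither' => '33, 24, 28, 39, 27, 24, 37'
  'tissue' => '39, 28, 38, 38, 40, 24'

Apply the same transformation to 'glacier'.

s is letter #19 and maps to 38: an offset of 19. Each letter is replaced by its alphabet position (a=1..z=26) + 19.
Applying it to glacier: g=7→26, l=12→31, a=1→20, c=3→22, i=9→28, e=5→24, r=18→37.

26, 31, 20, 22, 28, 24, 37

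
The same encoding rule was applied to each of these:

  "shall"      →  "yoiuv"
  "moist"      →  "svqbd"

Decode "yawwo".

stone

In shall: s→y is +6, h→o is +7, a→i is +8, l→u is +9 — the shift increases by 1 each position. The shift increases by 1 at each position, starting from +6: 6, 7, 8, ….
Decoding yawwo: y−6=s, a−7=t, w−8=o, w−9=n, o−10=e.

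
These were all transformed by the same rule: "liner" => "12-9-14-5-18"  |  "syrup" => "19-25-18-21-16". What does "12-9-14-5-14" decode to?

Letters become their 1-indexed alphabet positions: a=1 … z=26.
Decoding 12-9-14-5-14: 12=l, 9=i, 14=n, 5=e, 14=n.

linen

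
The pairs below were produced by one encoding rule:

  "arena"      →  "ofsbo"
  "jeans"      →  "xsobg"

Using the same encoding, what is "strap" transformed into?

ghfod

Compare letters: a→o is +14, r→f is +14, e→s is +14 — a constant shift. Every letter moves 14 places later in the alphabet, wrapping around z→a.
For strap: s+14=g, t+14=h, r+14=f, a+14=o, p+14=d.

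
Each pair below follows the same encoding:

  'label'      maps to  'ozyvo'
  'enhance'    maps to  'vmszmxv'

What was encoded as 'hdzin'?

swarm

Each letter is replaced by its mirror in the alphabet: a↔z, b↔y, c↔x, and so on (the Atbash cipher).
Decoding hdzin: h↔s, d↔w, z↔a, i↔r, n↔m.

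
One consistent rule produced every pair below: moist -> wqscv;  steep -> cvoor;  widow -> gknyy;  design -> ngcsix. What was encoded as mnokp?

clean

The shifts repeat in a cycle of length 3: positions 0,1,… shift by +10, +2, +10, then the pattern repeats.
Reversing it on mnokp: m−10=c, n−2=l, o−10=e, k−10=a, p−2=n.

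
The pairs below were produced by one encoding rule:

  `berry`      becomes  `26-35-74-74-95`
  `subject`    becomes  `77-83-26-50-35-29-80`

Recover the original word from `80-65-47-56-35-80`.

b(#2)→26 and e(#5)→35: differences scale by 3, so n = 3·pos + 20. With a=1..z=26, the number is 3·pos + 20.
Reversing it on 80-65-47-56-35-80: 80→(80−20)÷3=20=t, 65→(65−20)÷3=15=o, 47→(47−20)÷3=9=i, 56→(56−20)÷3=12=l, 35→(35−20)÷3=5=e, 80→(80−20)÷3=20=t.

toilet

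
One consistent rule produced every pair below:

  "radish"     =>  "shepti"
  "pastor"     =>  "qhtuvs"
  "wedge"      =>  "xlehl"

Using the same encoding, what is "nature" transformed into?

ohubsl

The shift depends on letter class: consonant r→s is +1, but vowel a→h is +7. Two shifts are in play — +7 for a/e/i/o/u, +1 for every other letter.
On nature: n(cons)+1=o, a(vowel)+7=h, t(cons)+1=u, u(vowel)+7=b, r(cons)+1=s, e(vowel)+7=l.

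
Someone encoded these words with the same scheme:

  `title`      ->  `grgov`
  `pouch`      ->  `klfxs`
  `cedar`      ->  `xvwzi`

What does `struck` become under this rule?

Each pair mirrors across the alphabet (t↔g, i↔r, t↔g): positions sum to 25. This is the alphabet-reversal cipher (Atbash): a becomes z, b becomes y, etc.
On struck: s↔h, t↔g, r↔i, u↔f, c↔x, k↔p.

hgifxp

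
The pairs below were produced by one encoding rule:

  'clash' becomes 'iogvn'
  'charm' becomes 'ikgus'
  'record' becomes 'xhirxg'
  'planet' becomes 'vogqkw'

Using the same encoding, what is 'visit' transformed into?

blylz

Shifts by position in clash: pos 0: c→i (+6), pos 1: l→o (+3), pos 2: a→g (+6), pos 3: s→v (+3) — repeating every 2. It's a Vigenère-style cipher with numeric key [6,3]: position i shifts by key[i mod 2].
For visit: v+6=b, i+3=l, s+6=y, i+3=l, t+6=z.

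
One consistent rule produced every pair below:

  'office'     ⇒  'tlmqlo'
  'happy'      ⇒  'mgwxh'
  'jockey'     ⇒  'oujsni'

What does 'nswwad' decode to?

Letter i (0-indexed) is shifted by i+5, so successive shifts are 5, 6, 7, ….
Undoing it on nswwad: n−5=i, s−6=m, w−7=p, w−8=o, a−9=r, d−10=t.

import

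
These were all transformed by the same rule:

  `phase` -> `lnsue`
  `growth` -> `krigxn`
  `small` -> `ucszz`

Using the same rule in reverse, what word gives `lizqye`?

Treating letters as 0–25, the rule is x ↦ 3x + 18 (mod 26).
Undoing it on lizqye: l(11)→9·(11−18)≡15=p; i(8)→9·(8−18)≡14=o; z(25)→9·(25−18)≡11=l; q(16)→9·(16−18)≡8=i; y(24)→9·(24−18)≡2=c; e(4)→9·(4−18)≡4=e (all mod 26).

police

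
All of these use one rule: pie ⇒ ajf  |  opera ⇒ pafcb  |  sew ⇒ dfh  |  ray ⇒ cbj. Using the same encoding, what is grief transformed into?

The shift depends on letter class: consonant p→a is +11, but vowel i→j is +1. Two shifts are in play — +1 for a/e/i/o/u, +11 for every other letter.
For grief: g(cons)+11=r, r(cons)+11=c, i(vowel)+1=j, e(vowel)+1=f, f(cons)+11=q.

rcjfq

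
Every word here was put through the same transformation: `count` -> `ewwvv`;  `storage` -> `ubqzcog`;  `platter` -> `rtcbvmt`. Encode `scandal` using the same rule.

Shifts by position in count: pos 0: c→e (+2), pos 1: o→w (+8), pos 2: u→w (+2), pos 3: n→v (+8) — repeating every 2. It's a Vigenère-style cipher with numeric key [2,8]: position i shifts by key[i mod 2].
On scandal: s+2=u, c+8=k, a+2=c, n+8=v, d+2=f, a+8=i, l+2=n.

ukcvfin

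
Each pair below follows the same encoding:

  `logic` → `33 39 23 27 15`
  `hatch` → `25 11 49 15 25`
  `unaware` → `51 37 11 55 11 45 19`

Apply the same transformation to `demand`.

l(#12)→33 and o(#15)→39: differences scale by 2, so n = 2·pos + 9. With a=1..z=26, the number is 2·pos + 9.
For demand: d=4→17, e=5→19, m=13→35, a=1→11, n=14→37, d=4→17.

17 19 35 11 37 17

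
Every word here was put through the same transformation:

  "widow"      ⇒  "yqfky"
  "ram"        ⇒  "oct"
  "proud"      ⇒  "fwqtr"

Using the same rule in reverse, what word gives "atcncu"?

The output letters match the input read backwards, each shifted +2: widow reversed is wodiw. Read the word backwards and shift each letter +2.
Reversing it on atcncu: shift back: a−2=y, t−2=r, c−2=a, n−2=l, c−2=a, u−2=s → yralas; then reverse → salary.

salary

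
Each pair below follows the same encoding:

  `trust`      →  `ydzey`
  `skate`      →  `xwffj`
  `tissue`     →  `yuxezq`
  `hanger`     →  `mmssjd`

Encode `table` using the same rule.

ymgxj

Shifts by position in trust: pos 0: t→y (+5), pos 1: r→d (+12), pos 2: u→z (+5), pos 3: s→e (+12) — repeating every 2. The shifts repeat in a cycle of length 2: positions 0,1,… shift by +5, +12, then the pattern repeats.
On table: t+5=y, a+12=m, b+5=g, l+12=x, e+5=j.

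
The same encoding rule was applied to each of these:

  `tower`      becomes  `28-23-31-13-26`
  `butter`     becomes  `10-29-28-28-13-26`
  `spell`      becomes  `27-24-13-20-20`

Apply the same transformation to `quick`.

t is letter #20 and maps to 28: an offset of 8. Letters become their 1-based position plus 8 (so a→9, b→10, …).
On quick: q=17→25, u=21→29, i=9→17, c=3→11, k=11→19.

25-29-17-11-19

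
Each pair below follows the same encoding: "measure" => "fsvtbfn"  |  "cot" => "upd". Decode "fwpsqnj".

The output letters match the input read backwards, each shifted +1: measure reversed is erusaem. Read the word backwards and shift each letter +1.
Decoding fwpsqnj: shift back: f−1=e, w−1=v, p−1=o, s−1=r, q−1=p, n−1=m, j−1=i → evorpmi; then reverse → improve.

improve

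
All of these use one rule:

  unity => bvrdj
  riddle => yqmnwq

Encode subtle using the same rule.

zckdwq

Letter i (0-indexed) is shifted by i+7, so successive shifts are 7, 8, 9, ….
For subtle: s+7=z, u+8=c, b+9=k, t+10=d, l+11=w, e+12=q.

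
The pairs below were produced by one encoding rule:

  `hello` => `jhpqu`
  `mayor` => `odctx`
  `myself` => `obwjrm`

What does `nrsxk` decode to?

loose

The shift increases by 1 at each position, starting from +2: 2, 3, 4, ….
Reversing it on nrsxk: n−2=l, r−3=o, s−4=o, x−5=s, k−6=e.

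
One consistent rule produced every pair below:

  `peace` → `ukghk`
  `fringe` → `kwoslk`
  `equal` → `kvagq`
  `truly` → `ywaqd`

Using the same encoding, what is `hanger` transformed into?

mgslkw

The shift depends on letter class: consonant p→u is +5, but vowel e→k is +6. Two shifts are in play — +6 for a/e/i/o/u, +5 for every other letter.
On hanger: h(cons)+5=m, a(vowel)+6=g, n(cons)+5=s, g(cons)+5=l, e(vowel)+6=k, r(cons)+5=w.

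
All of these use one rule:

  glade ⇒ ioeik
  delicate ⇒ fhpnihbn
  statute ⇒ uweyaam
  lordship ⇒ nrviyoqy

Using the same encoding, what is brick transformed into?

In glade: g→i is +2, l→o is +3, a→e is +4, d→i is +5 — the shift increases by 1 each position. Each letter shifts forward by (position + 2), i.e. 2, 3, 4, … — the shift grows by one for each successive letter.
Applying it to brick: b+2=d, r+3=u, i+4=m, c+5=h, k+6=q.

dumhq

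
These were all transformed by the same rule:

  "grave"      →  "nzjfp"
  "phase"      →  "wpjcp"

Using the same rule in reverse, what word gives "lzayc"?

In grave: g→n is +7, r→z is +8, a→j is +9, v→f is +10 — the shift increases by 1 each position. Letter i (0-indexed) is shifted by i+7, so successive shifts are 7, 8, 9, ….
Undoing it on lzayc: l−7=e, z−8=r, a−9=r, y−10=o, c−11=r.

error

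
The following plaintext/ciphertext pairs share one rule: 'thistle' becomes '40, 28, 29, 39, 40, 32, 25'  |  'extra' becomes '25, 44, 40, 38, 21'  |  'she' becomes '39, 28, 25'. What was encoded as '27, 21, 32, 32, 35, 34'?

gallon

The number is (letter's place in the alphabet, a=1) + 20.
Reversing it on 27, 21, 32, 32, 35, 34: 27→(27−20)÷1=7=g, 21→(21−20)÷1=1=a, 32→(32−20)÷1=12=l, 32→(32−20)÷1=12=l, 35→(35−20)÷1=15=o, 34→(34−20)÷1=14=n.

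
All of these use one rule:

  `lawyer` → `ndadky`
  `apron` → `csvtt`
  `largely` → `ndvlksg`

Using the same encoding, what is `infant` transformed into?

kqjfta

In lawyer: l→n is +2, a→d is +3, w→a is +4, y→d is +5 — the shift increases by 1 each position. Letter i (0-indexed) is shifted by i+2, so successive shifts are 2, 3, 4, ….
On infant: i+2=k, n+3=q, f+4=j, a+5=f, n+6=t, t+7=a.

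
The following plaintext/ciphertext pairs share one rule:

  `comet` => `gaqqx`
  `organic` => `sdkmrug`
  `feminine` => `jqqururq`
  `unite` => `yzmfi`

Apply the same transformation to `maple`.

A repeating key of period 2 is used — shifts +4, +12 over and over.
On maple: m+4=q, a+12=m, p+4=t, l+12=x, e+4=i.

qmtxi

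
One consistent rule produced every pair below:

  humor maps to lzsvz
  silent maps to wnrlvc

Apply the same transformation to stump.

wyatx

In humor: h→l is +4, u→z is +5, m→s is +6, o→v is +7 — the shift increases by 1 each position. The shift increases by 1 at each position, starting from +4: 4, 5, 6, ….
Applying it to stump: s+4=w, t+5=y, u+6=a, m+7=t, p+8=x.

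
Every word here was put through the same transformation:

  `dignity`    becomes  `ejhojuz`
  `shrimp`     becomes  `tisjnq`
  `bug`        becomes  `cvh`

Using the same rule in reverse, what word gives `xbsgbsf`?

warfare

Every letter moves 1 place later in the alphabet, wrapping around z→a.
Undoing it on xbsgbsf: x−1=w, b−1=a, s−1=r, g−1=f, b−1=a, s−1=r, f−1=e.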